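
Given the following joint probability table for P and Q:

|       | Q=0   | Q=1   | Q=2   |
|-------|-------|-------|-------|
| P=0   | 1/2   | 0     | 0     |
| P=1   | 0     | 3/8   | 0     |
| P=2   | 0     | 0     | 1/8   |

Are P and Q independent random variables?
Marginal P(P) (row sums):
  P(P=0) = 1/2 + 0 + 0 = 1/2
  P(P=1) = 0 + 3/8 + 0 = 3/8
  P(P=2) = 0 + 0 + 1/8 = 1/8
Marginal P(Q) (column sums):
  P(Q=0) = 1/2 + 0 + 0 = 1/2
  P(Q=1) = 0 + 3/8 + 0 = 3/8
  P(Q=2) = 0 + 0 + 1/8 = 1/8

P and Q are independent iff P(P=i,Q=j) = P(P=i)·P(Q=j) for every cell.
  P(P=0)·P(Q=0) = 1/2 × 1/2 = 1/4, but P(P=0,Q=0) = 1/2 ✗

No, P and Q are not independent. Quantitatively, I(P;Q) > 0:

H(P) = -[(1/2)·log₂(1/2) + (3/8)·log₂(3/8) + (1/8)·log₂(1/8)]
  = 0.5000 + 0.5306 + 0.3750
  = 1.4056 bits
H(Q) = -[(1/2)·log₂(1/2) + (3/8)·log₂(3/8) + (1/8)·log₂(1/8)]
  = 0.5000 + 0.5306 + 0.3750
  = 1.4056 bits
H(P,Q) = -[(1/2)·log₂(1/2) + (3/8)·log₂(3/8) + (1/8)·log₂(1/8)]
  = 0.5000 + 0.5306 + 0.3750
  = 1.4056 bits
I(P;Q) = H(P) + H(Q) - H(P,Q) = 1.4056 + 1.4056 - 1.4056 = 1.4056 bits > 0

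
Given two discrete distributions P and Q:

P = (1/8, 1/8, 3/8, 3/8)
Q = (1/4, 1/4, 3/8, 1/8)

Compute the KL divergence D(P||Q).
D(P||Q) = Σ P(i) log₂(P(i)/Q(i))
  i=0: (1/8) × log₂((1/8)/(1/4)) = (1/8) × log₂(1/2) = -0.1250
  i=1: (1/8) × log₂((1/8)/(1/4)) = (1/8) × log₂(1/2) = -0.1250
  i=2: (3/8) × log₂((3/8)/(3/8)) = (3/8) × log₂(1) = 0.0000
  i=3: (3/8) × log₂((3/8)/(1/8)) = (3/8) × log₂(3) = 0.5944
D(P||Q) = -0.1250 - 0.1250 + 0.0000 + 0.5944
  = 0.3444 bits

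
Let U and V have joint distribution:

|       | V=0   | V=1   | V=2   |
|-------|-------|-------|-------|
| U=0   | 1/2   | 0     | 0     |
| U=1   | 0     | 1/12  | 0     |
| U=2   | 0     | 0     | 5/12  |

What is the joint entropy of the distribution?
H(U,V) = -Σ P(U,V) log₂ P(U,V), summed over the non-zero cells:
H(U,V) = -[(1/2)·log₂(1/2) + (1/12)·log₂(1/12) + (5/12)·log₂(5/12)]
  = 0.5000 + 0.2987 + 0.5263
  = 1.3250 bits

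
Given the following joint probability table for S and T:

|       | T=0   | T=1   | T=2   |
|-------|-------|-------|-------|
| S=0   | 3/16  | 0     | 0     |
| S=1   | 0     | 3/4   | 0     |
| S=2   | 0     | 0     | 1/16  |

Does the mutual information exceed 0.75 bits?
Marginal P(S) (row sums):
  P(S=0) = 3/16 + 0 + 0 = 3/16
  P(S=1) = 0 + 3/4 + 0 = 3/4
  P(S=2) = 0 + 0 + 1/16 = 1/16
Marginal P(T) (column sums):
  P(T=0) = 3/16 + 0 + 0 = 3/16
  P(T=1) = 0 + 3/4 + 0 = 3/4
  P(T=2) = 0 + 0 + 1/16 = 1/16

H(S) = -[(3/16)·log₂(3/16) + (3/4)·log₂(3/4) + (1/16)·log₂(1/16)]
  = 0.4528 + 0.3113 + 0.2500
  = 1.0141 bits
H(T) = -[(3/16)·log₂(3/16) + (3/4)·log₂(3/4) + (1/16)·log₂(1/16)]
  = 0.4528 + 0.3113 + 0.2500
  = 1.0141 bits
H(S,T) = -[(3/16)·log₂(3/16) + (3/4)·log₂(3/4) + (1/16)·log₂(1/16)]
  = 0.4528 + 0.3113 + 0.2500
  = 1.0141 bits

I(S;T) = H(S) + H(T) - H(S,T)
  = 1.0141 + 1.0141 - 1.0141
  = 1.0141 bits

Yes. I(S;T) = 1.0141 bits, which is > 0.75 bits.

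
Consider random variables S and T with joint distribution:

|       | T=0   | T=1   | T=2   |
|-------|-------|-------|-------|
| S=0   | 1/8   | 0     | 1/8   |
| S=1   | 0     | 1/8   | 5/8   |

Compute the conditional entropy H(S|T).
Marginal P(T) (column sums):
  P(T=0) = 1/8 + 0 = 1/8
  P(T=1) = 0 + 1/8 = 1/8
  P(T=2) = 1/8 + 5/8 = 3/4

H(S|T) = -Σ P(S,T)·log₂ P(S|T), where P(S|T) = P(S,T) / P(T)
  (cells with P(S,T) = 0 contribute 0)
  (S=0,T=0): P(S|T) = (1/8)/(1/8) = 1;  -(1/8)·log₂(1) = 0.0000
  (S=0,T=2): P(S|T) = (1/8)/(3/4) = 1/6;  -(1/8)·log₂(1/6) = 0.3231
  (S=1,T=1): P(S|T) = (1/8)/(1/8) = 1;  -(1/8)·log₂(1) = 0.0000
  (S=1,T=2): P(S|T) = (5/8)/(3/4) = 5/6;  -(5/8)·log₂(5/6) = 0.1644
H(S|T) = 0.0000 + 0.3231 + 0.0000 + 0.1644
  = 0.4875 bits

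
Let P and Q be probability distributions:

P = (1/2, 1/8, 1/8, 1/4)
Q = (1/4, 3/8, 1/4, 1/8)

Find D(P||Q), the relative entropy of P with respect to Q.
D(P||Q) = Σ P(i) log₂(P(i)/Q(i))
  i=0: (1/2) × log₂((1/2)/(1/4)) = (1/2) × log₂(2) = 0.5000
  i=1: (1/8) × log₂((1/8)/(3/8)) = (1/8) × log₂(1/3) = -0.1981
  i=2: (1/8) × log₂((1/8)/(1/4)) = (1/8) × log₂(1/2) = -0.1250
  i=3: (1/4) × log₂((1/4)/(1/8)) = (1/4) × log₂(2) = 0.2500
D(P||Q) = 0.5000 - 0.1981 - 0.1250 + 0.2500
  = 0.4269 bits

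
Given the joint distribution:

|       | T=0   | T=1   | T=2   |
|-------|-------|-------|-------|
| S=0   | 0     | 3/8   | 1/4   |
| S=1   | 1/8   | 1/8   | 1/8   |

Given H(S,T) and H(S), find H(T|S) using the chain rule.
From the chain rule: H(S,T) = H(S) + H(T|S)
Therefore: H(T|S) = H(S,T) - H(S)

H(S,T) = -[(3/8)·log₂(3/8) + (1/4)·log₂(1/4) + (1/8)·log₂(1/8) + (1/8)·log₂(1/8) + (1/8)·log₂(1/8)]
  = 0.5306 + 0.5000 + 0.3750 + 0.3750 + 0.3750
  = 2.1556 bits
Marginal P(S) (row sums):
  P(S=0) = 0 + 3/8 + 1/4 = 5/8
  P(S=1) = 1/8 + 1/8 + 1/8 = 3/8
H(S) = -[(5/8)·log₂(5/8) + (3/8)·log₂(3/8)]
  = 0.4238 + 0.5306
  = 0.9544 bits

H(T|S) = 2.1556 - 0.9544 = 1.2012 bits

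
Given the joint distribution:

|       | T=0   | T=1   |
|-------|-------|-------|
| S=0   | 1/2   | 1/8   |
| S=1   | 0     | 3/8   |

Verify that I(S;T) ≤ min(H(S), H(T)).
Marginal P(S) (row sums):
  P(S=0) = 1/2 + 1/8 = 5/8
  P(S=1) = 0 + 3/8 = 3/8
Marginal P(T) (column sums):
  P(T=0) = 1/2 + 0 = 1/2
  P(T=1) = 1/8 + 3/8 = 1/2

H(S) = -[(5/8)·log₂(5/8) + (3/8)·log₂(3/8)]
  = 0.4238 + 0.5306
  = 0.9544 bits
H(T) = -[(1/2)·log₂(1/2) + (1/2)·log₂(1/2)]
  = 0.5000 + 0.5000
  = 1.0000 bits
H(S,T) = -[(1/2)·log₂(1/2) + (1/8)·log₂(1/8) + (3/8)·log₂(3/8)]
  = 0.5000 + 0.3750 + 0.5306
  = 1.4056 bits

I(S;T) = H(S) + H(T) - H(S,T)
  = 0.9544 + 1.0000 - 1.4056
  = 0.5488 bits

min(H(S), H(T)) = min(0.9544, 1.0000) = 0.9544 bits
Since 0.5488 ≤ 0.9544, the bound is satisfied ✓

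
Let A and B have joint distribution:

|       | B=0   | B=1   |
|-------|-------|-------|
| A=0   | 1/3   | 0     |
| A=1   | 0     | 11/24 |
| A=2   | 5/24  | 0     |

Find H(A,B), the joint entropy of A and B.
H(A,B) = -Σ P(A,B) log₂ P(A,B), summed over the non-zero cells:
H(A,B) = -[(1/3)·log₂(1/3) + (11/24)·log₂(11/24) + (5/24)·log₂(5/24)]
  = 0.5283 + 0.5159 + 0.4715
  = 1.5157 bits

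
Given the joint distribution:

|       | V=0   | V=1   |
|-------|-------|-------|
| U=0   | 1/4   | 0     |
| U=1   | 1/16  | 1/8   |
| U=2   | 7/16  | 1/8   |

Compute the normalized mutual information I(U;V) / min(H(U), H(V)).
Marginal P(U) (row sums):
  P(U=0) = 1/4 + 0 = 1/4
  P(U=1) = 1/16 + 1/8 = 3/16
  P(U=2) = 7/16 + 1/8 = 9/16
Marginal P(V) (column sums):
  P(V=0) = 1/4 + 1/16 + 7/16 = 3/4
  P(V=1) = 0 + 1/8 + 1/8 = 1/4

H(U) = -[(1/4)·log₂(1/4) + (3/16)·log₂(3/16) + (9/16)·log₂(9/16)]
  = 0.5000 + 0.4528 + 0.4669
  = 1.4197 bits
H(V) = -[(3/4)·log₂(3/4) + (1/4)·log₂(1/4)]
  = 0.3113 + 0.5000
  = 0.8113 bits
H(U,V) = -[(1/4)·log₂(1/4) + (1/16)·log₂(1/16) + (1/8)·log₂(1/8) + (7/16)·log₂(7/16) + (1/8)·log₂(1/8)]
  = 0.5000 + 0.2500 + 0.3750 + 0.5218 + 0.3750
  = 2.0218 bits

I(U;V) = H(U) + H(V) - H(U,V)
  = 1.4197 + 0.8113 - 2.0218
  = 0.2092 bits

min(H(U), H(V)) = min(1.4197, 0.8113) = 0.8113 bits
Normalized MI = 0.2092 / 0.8113 = 0.2579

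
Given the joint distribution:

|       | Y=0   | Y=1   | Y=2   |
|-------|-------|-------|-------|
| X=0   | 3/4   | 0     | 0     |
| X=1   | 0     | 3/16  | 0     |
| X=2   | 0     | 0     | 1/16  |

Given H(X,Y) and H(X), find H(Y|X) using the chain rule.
From the chain rule: H(X,Y) = H(X) + H(Y|X)
Therefore: H(Y|X) = H(X,Y) - H(X)

H(X,Y) = -[(3/4)·log₂(3/4) + (3/16)·log₂(3/16) + (1/16)·log₂(1/16)]
  = 0.3113 + 0.4528 + 0.2500
  = 1.0141 bits
Marginal P(X) (row sums):
  P(X=0) = 3/4 + 0 + 0 = 3/4
  P(X=1) = 0 + 3/16 + 0 = 3/16
  P(X=2) = 0 + 0 + 1/16 = 1/16
H(X) = -[(3/4)·log₂(3/4) + (3/16)·log₂(3/16) + (1/16)·log₂(1/16)]
  = 0.3113 + 0.4528 + 0.2500
  = 1.0141 bits

H(Y|X) = 1.0141 - 1.0141 = 0.0000 bits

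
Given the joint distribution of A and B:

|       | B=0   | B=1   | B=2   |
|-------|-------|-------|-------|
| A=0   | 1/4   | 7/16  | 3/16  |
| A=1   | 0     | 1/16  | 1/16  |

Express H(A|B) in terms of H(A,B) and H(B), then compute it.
H(A|B) = H(A,B) - H(B)

Marginal P(B) (column sums):
  P(B=0) = 1/4 + 0 = 1/4
  P(B=1) = 7/16 + 1/16 = 1/2
  P(B=2) = 3/16 + 1/16 = 1/4

H(A,B) = -[(1/4)·log₂(1/4) + (7/16)·log₂(7/16) + (3/16)·log₂(3/16) + (1/16)·log₂(1/16) + (1/16)·log₂(1/16)]
  = 0.5000 + 0.5218 + 0.4528 + 0.2500 + 0.2500
  = 1.9746 bits
H(B) = -[(1/4)·log₂(1/4) + (1/2)·log₂(1/2) + (1/4)·log₂(1/4)]
  = 0.5000 + 0.5000 + 0.5000
  = 1.5000 bits

H(A|B) = 1.9746 - 1.5000 = 0.4746 bits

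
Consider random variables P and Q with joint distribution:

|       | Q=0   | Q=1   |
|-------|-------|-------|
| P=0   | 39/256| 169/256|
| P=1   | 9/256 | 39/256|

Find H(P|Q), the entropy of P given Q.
Marginal P(Q) (column sums):
  P(Q=0) = 39/256 + 9/256 = 3/16
  P(Q=1) = 169/256 + 39/256 = 13/16

H(P|Q) = -Σ P(P,Q)·log₂ P(P|Q), where P(P|Q) = P(P,Q) / P(Q)
  (P=0,Q=0): P(P|Q) = (39/256)/(3/16) = 13/16;  -(39/256)·log₂(13/16) = 0.0456
  (P=0,Q=1): P(P|Q) = (169/256)/(13/16) = 13/16;  -(169/256)·log₂(13/16) = 0.1978
  (P=1,Q=0): P(P|Q) = (9/256)/(3/16) = 3/16;  -(9/256)·log₂(3/16) = 0.0849
  (P=1,Q=1): P(P|Q) = (39/256)/(13/16) = 3/16;  -(39/256)·log₂(3/16) = 0.3679
H(P|Q) = 0.0456 + 0.1978 + 0.0849 + 0.3679
  = 0.6962 bits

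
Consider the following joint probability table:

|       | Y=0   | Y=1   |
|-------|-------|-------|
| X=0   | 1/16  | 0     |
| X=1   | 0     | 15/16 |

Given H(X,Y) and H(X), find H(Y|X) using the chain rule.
From the chain rule: H(X,Y) = H(X) + H(Y|X)
Therefore: H(Y|X) = H(X,Y) - H(X)

H(X,Y) = -[(1/16)·log₂(1/16) + (15/16)·log₂(15/16)]
  = 0.2500 + 0.0873
  = 0.3373 bits
Marginal P(X) (row sums):
  P(X=0) = 1/16 + 0 = 1/16
  P(X=1) = 0 + 15/16 = 15/16
H(X) = -[(1/16)·log₂(1/16) + (15/16)·log₂(15/16)]
  = 0.2500 + 0.0873
  = 0.3373 bits

H(Y|X) = 0.3373 - 0.3373 = 0.0000 bits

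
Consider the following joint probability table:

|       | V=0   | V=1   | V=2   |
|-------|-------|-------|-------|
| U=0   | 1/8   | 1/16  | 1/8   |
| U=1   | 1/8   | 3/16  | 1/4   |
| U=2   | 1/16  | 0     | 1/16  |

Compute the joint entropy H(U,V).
H(U,V) = -Σ P(U,V) log₂ P(U,V), summed over the non-zero cells:
H(U,V) = -[(1/8)·log₂(1/8) + (1/16)·log₂(1/16) + (1/8)·log₂(1/8) + (1/8)·log₂(1/8) + (3/16)·log₂(3/16) + (1/4)·log₂(1/4) + (1/16)·log₂(1/16) + (1/16)·log₂(1/16)]
  = 0.3750 + 0.2500 + 0.3750 + 0.3750 + 0.4528 + 0.5000 + 0.2500 + 0.2500
  = 2.8278 bits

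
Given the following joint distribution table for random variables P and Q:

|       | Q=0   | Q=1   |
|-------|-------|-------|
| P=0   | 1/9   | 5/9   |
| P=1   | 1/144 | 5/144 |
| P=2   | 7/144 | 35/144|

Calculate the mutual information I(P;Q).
Marginal P(P) (row sums):
  P(P=0) = 1/9 + 5/9 = 2/3
  P(P=1) = 1/144 + 5/144 = 1/24
  P(P=2) = 7/144 + 35/144 = 7/24
Marginal P(Q) (column sums):
  P(Q=0) = 1/9 + 1/144 + 7/144 = 1/6
  P(Q=1) = 5/9 + 5/144 + 35/144 = 5/6

H(P) = -[(2/3)·log₂(2/3) + (1/24)·log₂(1/24) + (7/24)·log₂(7/24)]
  = 0.3900 + 0.1910 + 0.5185
  = 1.0995 bits
H(Q) = -[(1/6)·log₂(1/6) + (5/6)·log₂(5/6)]
  = 0.4308 + 0.2192
  = 0.6500 bits
H(P,Q) = -[(1/9)·log₂(1/9) + (5/9)·log₂(5/9) + (1/144)·log₂(1/144) + (5/144)·log₂(5/144) + (7/144)·log₂(7/144) + (35/144)·log₂(35/144)]
  = 0.3522 + 0.4711 + 0.0498 + 0.1683 + 0.2121 + 0.4960
  = 1.7495 bits

I(P;Q) = H(P) + H(Q) - H(P,Q)
  = 1.0995 + 0.6500 - 1.7495
  = 0.0000 bits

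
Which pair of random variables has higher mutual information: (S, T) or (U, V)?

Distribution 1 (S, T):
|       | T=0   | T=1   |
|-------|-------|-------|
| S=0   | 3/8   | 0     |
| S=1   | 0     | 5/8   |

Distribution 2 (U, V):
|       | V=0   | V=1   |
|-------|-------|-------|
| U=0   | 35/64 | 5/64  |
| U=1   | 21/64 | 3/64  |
Distribution 1 (S, T):
Marginal P(S) (row sums):
  P(S=0) = 3/8 + 0 = 3/8
  P(S=1) = 0 + 5/8 = 5/8
Marginal P(T) (column sums):
  P(T=0) = 3/8 + 0 = 3/8
  P(T=1) = 0 + 5/8 = 5/8

H(S) = -[(3/8)·log₂(3/8) + (5/8)·log₂(5/8)]
  = 0.5306 + 0.4238
  = 0.9544 bits
H(T) = -[(3/8)·log₂(3/8) + (5/8)·log₂(5/8)]
  = 0.5306 + 0.4238
  = 0.9544 bits
H(S,T) = -[(3/8)·log₂(3/8) + (5/8)·log₂(5/8)]
  = 0.5306 + 0.4238
  = 0.9544 bits

I(S;T) = H(S) + H(T) - H(S,T)
  = 0.9544 + 0.9544 - 0.9544
  = 0.9544 bits

Distribution 2 (U, V):
Marginal P(U) (row sums):
  P(U=0) = 35/64 + 5/64 = 5/8
  P(U=1) = 21/64 + 3/64 = 3/8
Marginal P(V) (column sums):
  P(V=0) = 35/64 + 21/64 = 7/8
  P(V=1) = 5/64 + 3/64 = 1/8

H(U) = -[(5/8)·log₂(5/8) + (3/8)·log₂(3/8)]
  = 0.4238 + 0.5306
  = 0.9544 bits
H(V) = -[(7/8)·log₂(7/8) + (1/8)·log₂(1/8)]
  = 0.1686 + 0.3750
  = 0.5436 bits
H(U,V) = -[(35/64)·log₂(35/64) + (5/64)·log₂(5/64) + (21/64)·log₂(21/64) + (3/64)·log₂(3/64)]
  = 0.4762 + 0.2873 + 0.5275 + 0.2070
  = 1.4980 bits

I(U;V) = H(U) + H(V) - H(U,V)
  = 0.9544 + 0.5436 - 1.4980
  = 0.0000 bits

I(S;T) = 0.9544 bits > I(U;V) = 0.0000 bits, so (S, T) has the higher mutual information (stronger dependence).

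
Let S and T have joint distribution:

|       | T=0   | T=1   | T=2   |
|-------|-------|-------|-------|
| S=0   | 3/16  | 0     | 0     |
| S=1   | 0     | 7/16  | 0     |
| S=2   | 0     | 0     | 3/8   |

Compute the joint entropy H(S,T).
H(S,T) = -Σ P(S,T) log₂ P(S,T), summed over the non-zero cells:
H(S,T) = -[(3/16)·log₂(3/16) + (7/16)·log₂(7/16) + (3/8)·log₂(3/8)]
  = 0.4528 + 0.5218 + 0.5306
  = 1.5052 bits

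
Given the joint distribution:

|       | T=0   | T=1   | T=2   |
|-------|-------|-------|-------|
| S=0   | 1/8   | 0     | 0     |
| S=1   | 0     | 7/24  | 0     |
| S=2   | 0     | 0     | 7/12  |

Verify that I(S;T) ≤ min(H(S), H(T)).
Marginal P(S) (row sums):
  P(S=0) = 1/8 + 0 + 0 = 1/8
  P(S=1) = 0 + 7/24 + 0 = 7/24
  P(S=2) = 0 + 0 + 7/12 = 7/12
Marginal P(T) (column sums):
  P(T=0) = 1/8 + 0 + 0 = 1/8
  P(T=1) = 0 + 7/24 + 0 = 7/24
  P(T=2) = 0 + 0 + 7/12 = 7/12

H(S) = -[(1/8)·log₂(1/8) + (7/24)·log₂(7/24) + (7/12)·log₂(7/12)]
  = 0.3750 + 0.5185 + 0.4536
  = 1.3471 bits
H(T) = -[(1/8)·log₂(1/8) + (7/24)·log₂(7/24) + (7/12)·log₂(7/12)]
  = 0.3750 + 0.5185 + 0.4536
  = 1.3471 bits
H(S,T) = -[(1/8)·log₂(1/8) + (7/24)·log₂(7/24) + (7/12)·log₂(7/12)]
  = 0.3750 + 0.5185 + 0.4536
  = 1.3471 bits

I(S;T) = H(S) + H(T) - H(S,T)
  = 1.3471 + 1.3471 - 1.3471
  = 1.3471 bits

min(H(S), H(T)) = min(1.3471, 1.3471) = 1.3471 bits
Since 1.3471 ≤ 1.3471, the bound is satisfied ✓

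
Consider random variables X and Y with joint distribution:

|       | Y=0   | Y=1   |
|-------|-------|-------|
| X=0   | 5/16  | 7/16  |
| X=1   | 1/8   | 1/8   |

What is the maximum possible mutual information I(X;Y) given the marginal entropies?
The upper bound on mutual information is I(X;Y) ≤ min(H(X), H(Y)).

Marginal P(X) (row sums):
  P(X=0) = 5/16 + 7/16 = 3/4
  P(X=1) = 1/8 + 1/8 = 1/4
Marginal P(Y) (column sums):
  P(Y=0) = 5/16 + 1/8 = 7/16
  P(Y=1) = 7/16 + 1/8 = 9/16

H(X) = -[(3/4)·log₂(3/4) + (1/4)·log₂(1/4)]
  = 0.3113 + 0.5000
  = 0.8113 bits
H(Y) = -[(7/16)·log₂(7/16) + (9/16)·log₂(9/16)]
  = 0.5218 + 0.4669
  = 0.9887 bits

Maximum possible I(X;Y) = min(0.8113, 0.9887) = 0.8113 bits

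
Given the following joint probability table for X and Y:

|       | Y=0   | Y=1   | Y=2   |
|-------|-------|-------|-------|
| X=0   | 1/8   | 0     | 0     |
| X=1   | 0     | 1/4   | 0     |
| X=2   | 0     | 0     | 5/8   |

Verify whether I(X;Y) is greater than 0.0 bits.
Marginal P(X) (row sums):
  P(X=0) = 1/8 + 0 + 0 = 1/8
  P(X=1) = 0 + 1/4 + 0 = 1/4
  P(X=2) = 0 + 0 + 5/8 = 5/8
Marginal P(Y) (column sums):
  P(Y=0) = 1/8 + 0 + 0 = 1/8
  P(Y=1) = 0 + 1/4 + 0 = 1/4
  P(Y=2) = 0 + 0 + 5/8 = 5/8

H(X) = -[(1/8)·log₂(1/8) + (1/4)·log₂(1/4) + (5/8)·log₂(5/8)]
  = 0.3750 + 0.5000 + 0.4238
  = 1.2988 bits
H(Y) = -[(1/8)·log₂(1/8) + (1/4)·log₂(1/4) + (5/8)·log₂(5/8)]
  = 0.3750 + 0.5000 + 0.4238
  = 1.2988 bits
H(X,Y) = -[(1/8)·log₂(1/8) + (1/4)·log₂(1/4) + (5/8)·log₂(5/8)]
  = 0.3750 + 0.5000 + 0.4238
  = 1.2988 bits

I(X;Y) = H(X) + H(Y) - H(X,Y)
  = 1.2988 + 1.2988 - 1.2988
  = 1.2988 bits

Yes. I(X;Y) = 1.2988 bits, which is > 0.0 bits.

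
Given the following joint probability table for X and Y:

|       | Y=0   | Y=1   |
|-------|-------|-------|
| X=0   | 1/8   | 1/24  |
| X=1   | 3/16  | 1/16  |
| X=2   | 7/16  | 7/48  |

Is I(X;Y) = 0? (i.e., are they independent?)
Marginal P(X) (row sums):
  P(X=0) = 1/8 + 1/24 = 1/6
  P(X=1) = 3/16 + 1/16 = 1/4
  P(X=2) = 7/16 + 7/48 = 7/12
Marginal P(Y) (column sums):
  P(Y=0) = 1/8 + 3/16 + 7/16 = 3/4
  P(Y=1) = 1/24 + 1/16 + 7/48 = 1/4

X and Y are independent iff P(X=i,Y=j) = P(X=i)·P(Y=j) for every cell.
  P(X=0)·P(Y=0) = 1/6 × 3/4 = 1/8 = P(X=0,Y=0) ✓
  P(X=0)·P(Y=1) = 1/6 × 1/4 = 1/24 = P(X=0,Y=1) ✓
  P(X=1)·P(Y=0) = 1/4 × 3/4 = 3/16 = P(X=1,Y=0) ✓
  P(X=1)·P(Y=1) = 1/4 × 1/4 = 1/16 = P(X=1,Y=1) ✓
  P(X=2)·P(Y=0) = 7/12 × 3/4 = 7/16 = P(X=2,Y=0) ✓
  P(X=2)·P(Y=1) = 7/12 × 1/4 = 7/48 = P(X=2,Y=1) ✓

Yes, X and Y are independent: every cell factors, so I(X;Y) = 0 bits.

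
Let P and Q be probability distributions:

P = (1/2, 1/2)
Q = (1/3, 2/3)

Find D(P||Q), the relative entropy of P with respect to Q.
D(P||Q) = Σ P(i) log₂(P(i)/Q(i))
  i=0: (1/2) × log₂((1/2)/(1/3)) = (1/2) × log₂(3/2) = 0.2925
  i=1: (1/2) × log₂((1/2)/(2/3)) = (1/2) × log₂(3/4) = -0.2075
D(P||Q) = 0.2925 - 0.2075
  = 0.0850 bits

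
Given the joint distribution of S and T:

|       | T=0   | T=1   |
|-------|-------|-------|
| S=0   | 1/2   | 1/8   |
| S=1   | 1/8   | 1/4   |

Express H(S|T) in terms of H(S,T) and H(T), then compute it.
H(S|T) = H(S,T) - H(T)

Marginal P(T) (column sums):
  P(T=0) = 1/2 + 1/8 = 5/8
  P(T=1) = 1/8 + 1/4 = 3/8

H(S,T) = -[(1/2)·log₂(1/2) + (1/8)·log₂(1/8) + (1/8)·log₂(1/8) + (1/4)·log₂(1/4)]
  = 0.5000 + 0.3750 + 0.3750 + 0.5000
  = 1.7500 bits
H(T) = -[(5/8)·log₂(5/8) + (3/8)·log₂(3/8)]
  = 0.4238 + 0.5306
  = 0.9544 bits

H(S|T) = 1.7500 - 0.9544 = 0.7956 bits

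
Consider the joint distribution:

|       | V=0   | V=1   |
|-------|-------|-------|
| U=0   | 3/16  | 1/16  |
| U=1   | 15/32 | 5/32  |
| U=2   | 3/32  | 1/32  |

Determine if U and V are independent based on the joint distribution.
Marginal P(U) (row sums):
  P(U=0) = 3/16 + 1/16 = 1/4
  P(U=1) = 15/32 + 5/32 = 5/8
  P(U=2) = 3/32 + 1/32 = 1/8
Marginal P(V) (column sums):
  P(V=0) = 3/16 + 15/32 + 3/32 = 3/4
  P(V=1) = 1/16 + 5/32 + 1/32 = 1/4

U and V are independent iff P(U=i,V=j) = P(U=i)·P(V=j) for every cell.
  P(U=0)·P(V=0) = 1/4 × 3/4 = 3/16 = P(U=0,V=0) ✓
  P(U=0)·P(V=1) = 1/4 × 1/4 = 1/16 = P(U=0,V=1) ✓
  P(U=1)·P(V=0) = 5/8 × 3/4 = 15/32 = P(U=1,V=0) ✓
  P(U=1)·P(V=1) = 5/8 × 1/4 = 5/32 = P(U=1,V=1) ✓
  P(U=2)·P(V=0) = 1/8 × 3/4 = 3/32 = P(U=2,V=0) ✓
  P(U=2)·P(V=1) = 1/8 × 1/4 = 1/32 = P(U=2,V=1) ✓

Yes, U and V are independent: every cell factors, so I(U;V) = 0 bits.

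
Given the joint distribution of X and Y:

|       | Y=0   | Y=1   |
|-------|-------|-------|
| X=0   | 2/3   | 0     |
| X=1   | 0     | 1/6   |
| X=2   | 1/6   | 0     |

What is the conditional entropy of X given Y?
Marginal P(Y) (column sums):
  P(Y=0) = 2/3 + 0 + 1/6 = 5/6
  P(Y=1) = 0 + 1/6 + 0 = 1/6

H(X|Y) = -Σ P(X,Y)·log₂ P(X|Y), where P(X|Y) = P(X,Y) / P(Y)
  (cells with P(X,Y) = 0 contribute 0)
  (X=0,Y=0): P(X|Y) = (2/3)/(5/6) = 4/5;  -(2/3)·log₂(4/5) = 0.2146
  (X=1,Y=1): P(X|Y) = (1/6)/(1/6) = 1;  -(1/6)·log₂(1) = 0.0000
  (X=2,Y=0): P(X|Y) = (1/6)/(5/6) = 1/5;  -(1/6)·log₂(1/5) = 0.3870
H(X|Y) = 0.2146 + 0.0000 + 0.3870
  = 0.6016 bits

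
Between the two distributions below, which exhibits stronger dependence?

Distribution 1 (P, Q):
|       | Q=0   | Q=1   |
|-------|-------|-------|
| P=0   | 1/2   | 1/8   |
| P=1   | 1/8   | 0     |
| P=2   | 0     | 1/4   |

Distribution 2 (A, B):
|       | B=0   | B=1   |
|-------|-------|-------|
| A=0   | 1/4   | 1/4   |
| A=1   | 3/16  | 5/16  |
Distribution 1 (P, Q):
Marginal P(P) (row sums):
  P(P=0) = 1/2 + 1/8 = 5/8
  P(P=1) = 1/8 + 0 = 1/8
  P(P=2) = 0 + 1/4 = 1/4
Marginal P(Q) (column sums):
  P(Q=0) = 1/2 + 1/8 + 0 = 5/8
  P(Q=1) = 1/8 + 0 + 1/4 = 3/8

H(P) = -[(5/8)·log₂(5/8) + (1/8)·log₂(1/8) + (1/4)·log₂(1/4)]
  = 0.4238 + 0.3750 + 0.5000
  = 1.2988 bits
H(Q) = -[(5/8)·log₂(5/8) + (3/8)·log₂(3/8)]
  = 0.4238 + 0.5306
  = 0.9544 bits
H(P,Q) = -[(1/2)·log₂(1/2) + (1/8)·log₂(1/8) + (1/8)·log₂(1/8) + (1/4)·log₂(1/4)]
  = 0.5000 + 0.3750 + 0.3750 + 0.5000
  = 1.7500 bits

I(P;Q) = H(P) + H(Q) - H(P,Q)
  = 1.2988 + 0.9544 - 1.7500
  = 0.5032 bits

Distribution 2 (A, B):
Marginal P(A) (row sums):
  P(A=0) = 1/4 + 1/4 = 1/2
  P(A=1) = 3/16 + 5/16 = 1/2
Marginal P(B) (column sums):
  P(B=0) = 1/4 + 3/16 = 7/16
  P(B=1) = 1/4 + 5/16 = 9/16

H(A) = -[(1/2)·log₂(1/2) + (1/2)·log₂(1/2)]
  = 0.5000 + 0.5000
  = 1.0000 bits
H(B) = -[(7/16)·log₂(7/16) + (9/16)·log₂(9/16)]
  = 0.5218 + 0.4669
  = 0.9887 bits
H(A,B) = -[(1/4)·log₂(1/4) + (1/4)·log₂(1/4) + (3/16)·log₂(3/16) + (5/16)·log₂(5/16)]
  = 0.5000 + 0.5000 + 0.4528 + 0.5244
  = 1.9772 bits

I(A;B) = H(A) + H(B) - H(A,B)
  = 1.0000 + 0.9887 - 1.9772
  = 0.0115 bits

I(P;Q) = 0.5032 bits > I(A;B) = 0.0115 bits, so (P, Q) has the higher mutual information (stronger dependence).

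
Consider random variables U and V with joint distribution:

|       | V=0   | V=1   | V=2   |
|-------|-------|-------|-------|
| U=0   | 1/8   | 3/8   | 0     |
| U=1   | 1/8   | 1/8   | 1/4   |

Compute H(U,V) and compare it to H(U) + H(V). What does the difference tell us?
Marginal P(U) (row sums):
  P(U=0) = 1/8 + 3/8 + 0 = 1/2
  P(U=1) = 1/8 + 1/8 + 1/4 = 1/2
Marginal P(V) (column sums):
  P(V=0) = 1/8 + 1/8 = 1/4
  P(V=1) = 3/8 + 1/8 = 1/2
  P(V=2) = 0 + 1/4 = 1/4

H(U,V) = -[(1/8)·log₂(1/8) + (3/8)·log₂(3/8) + (1/8)·log₂(1/8) + (1/8)·log₂(1/8) + (1/4)·log₂(1/4)]
  = 0.3750 + 0.5306 + 0.3750 + 0.3750 + 0.5000
  = 2.1556 bits
H(U) = -[(1/2)·log₂(1/2) + (1/2)·log₂(1/2)]
  = 0.5000 + 0.5000
  = 1.0000 bits
H(V) = -[(1/4)·log₂(1/4) + (1/2)·log₂(1/2) + (1/4)·log₂(1/4)]
  = 0.5000 + 0.5000 + 0.5000
  = 1.5000 bits

H(U) + H(V) = 1.0000 + 1.5000 = 2.5000 bits
Difference: H(U) + H(V) - H(U,V) = 2.5000 - 2.1556 = 0.3444 bits = I(U;V)

The difference is the mutual information; it is positive here, so U and V are dependent (knowing one reduces uncertainty about the other by 0.3444 bits).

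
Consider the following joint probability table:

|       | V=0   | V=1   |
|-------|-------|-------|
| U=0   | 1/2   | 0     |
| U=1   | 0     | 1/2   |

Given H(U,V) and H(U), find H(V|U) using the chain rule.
From the chain rule: H(U,V) = H(U) + H(V|U)
Therefore: H(V|U) = H(U,V) - H(U)

H(U,V) = -[(1/2)·log₂(1/2) + (1/2)·log₂(1/2)]
  = 0.5000 + 0.5000
  = 1.0000 bits
Marginal P(U) (row sums):
  P(U=0) = 1/2 + 0 = 1/2
  P(U=1) = 0 + 1/2 = 1/2
H(U) = -[(1/2)·log₂(1/2) + (1/2)·log₂(1/2)]
  = 0.5000 + 0.5000
  = 1.0000 bits

H(V|U) = 1.0000 - 1.0000 = 0.0000 bits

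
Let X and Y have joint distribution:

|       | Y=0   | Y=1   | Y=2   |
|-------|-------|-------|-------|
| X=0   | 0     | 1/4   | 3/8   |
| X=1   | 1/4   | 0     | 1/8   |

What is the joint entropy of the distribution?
H(X,Y) = -Σ P(X,Y) log₂ P(X,Y), summed over the non-zero cells:
H(X,Y) = -[(1/4)·log₂(1/4) + (3/8)·log₂(3/8) + (1/4)·log₂(1/4) + (1/8)·log₂(1/8)]
  = 0.5000 + 0.5306 + 0.5000 + 0.3750
  = 1.9056 bits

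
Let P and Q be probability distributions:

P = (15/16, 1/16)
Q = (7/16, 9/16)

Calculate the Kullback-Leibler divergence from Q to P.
D(P||Q) = Σ P(i) log₂(P(i)/Q(i))
  i=0: (15/16) × log₂((15/16)/(7/16)) = (15/16) × log₂(15/7) = 1.0308
  i=1: (1/16) × log₂((1/16)/(9/16)) = (1/16) × log₂(1/9) = -0.1981
D(P||Q) = 1.0308 - 0.1981
  = 0.8327 bits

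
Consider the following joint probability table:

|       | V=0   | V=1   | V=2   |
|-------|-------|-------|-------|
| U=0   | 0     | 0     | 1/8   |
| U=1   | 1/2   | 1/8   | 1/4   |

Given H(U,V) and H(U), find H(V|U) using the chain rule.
From the chain rule: H(U,V) = H(U) + H(V|U)
Therefore: H(V|U) = H(U,V) - H(U)

H(U,V) = -[(1/8)·log₂(1/8) + (1/2)·log₂(1/2) + (1/8)·log₂(1/8) + (1/4)·log₂(1/4)]
  = 0.3750 + 0.5000 + 0.3750 + 0.5000
  = 1.7500 bits
Marginal P(U) (row sums):
  P(U=0) = 0 + 0 + 1/8 = 1/8
  P(U=1) = 1/2 + 1/8 + 1/4 = 7/8
H(U) = -[(1/8)·log₂(1/8) + (7/8)·log₂(7/8)]
  = 0.3750 + 0.1686
  = 0.5436 bits

H(V|U) = 1.7500 - 0.5436 = 1.2064 bits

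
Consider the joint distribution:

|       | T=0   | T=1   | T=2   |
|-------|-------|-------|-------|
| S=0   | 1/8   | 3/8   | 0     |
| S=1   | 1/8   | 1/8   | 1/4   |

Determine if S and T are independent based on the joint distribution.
Marginal P(S) (row sums):
  P(S=0) = 1/8 + 3/8 + 0 = 1/2
  P(S=1) = 1/8 + 1/8 + 1/4 = 1/2
Marginal P(T) (column sums):
  P(T=0) = 1/8 + 1/8 = 1/4
  P(T=1) = 3/8 + 1/8 = 1/2
  P(T=2) = 0 + 1/4 = 1/4

S and T are independent iff P(S=i,T=j) = P(S=i)·P(T=j) for every cell.
  P(S=0)·P(T=1) = 1/2 × 1/2 = 1/4, but P(S=0,T=1) = 3/8 ✗

No, S and T are not independent. Quantitatively, I(S;T) > 0:

H(S) = -[(1/2)·log₂(1/2) + (1/2)·log₂(1/2)]
  = 0.5000 + 0.5000
  = 1.0000 bits
H(T) = -[(1/4)·log₂(1/4) + (1/2)·log₂(1/2) + (1/4)·log₂(1/4)]
  = 0.5000 + 0.5000 + 0.5000
  = 1.5000 bits
H(S,T) = -[(1/8)·log₂(1/8) + (3/8)·log₂(3/8) + (1/8)·log₂(1/8) + (1/8)·log₂(1/8) + (1/4)·log₂(1/4)]
  = 0.3750 + 0.5306 + 0.3750 + 0.3750 + 0.5000
  = 2.1556 bits
I(S;T) = H(S) + H(T) - H(S,T) = 1.0000 + 1.5000 - 2.1556 = 0.3444 bits > 0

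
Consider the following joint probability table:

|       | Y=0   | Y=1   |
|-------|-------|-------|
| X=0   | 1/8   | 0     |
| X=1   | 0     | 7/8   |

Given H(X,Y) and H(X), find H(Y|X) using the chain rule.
From the chain rule: H(X,Y) = H(X) + H(Y|X)
Therefore: H(Y|X) = H(X,Y) - H(X)

H(X,Y) = -[(1/8)·log₂(1/8) + (7/8)·log₂(7/8)]
  = 0.3750 + 0.1686
  = 0.5436 bits
Marginal P(X) (row sums):
  P(X=0) = 1/8 + 0 = 1/8
  P(X=1) = 0 + 7/8 = 7/8
H(X) = -[(1/8)·log₂(1/8) + (7/8)·log₂(7/8)]
  = 0.3750 + 0.1686
  = 0.5436 bits

H(Y|X) = 0.5436 - 0.5436 = 0.0000 bits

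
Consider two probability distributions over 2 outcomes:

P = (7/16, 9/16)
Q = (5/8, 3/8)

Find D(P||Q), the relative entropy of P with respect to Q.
D(P||Q) = Σ P(i) log₂(P(i)/Q(i))
  i=0: (7/16) × log₂((7/16)/(5/8)) = (7/16) × log₂(7/10) = -0.2251
  i=1: (9/16) × log₂((9/16)/(3/8)) = (9/16) × log₂(3/2) = 0.3290
D(P||Q) = -0.2251 + 0.3290
  = 0.1039 bits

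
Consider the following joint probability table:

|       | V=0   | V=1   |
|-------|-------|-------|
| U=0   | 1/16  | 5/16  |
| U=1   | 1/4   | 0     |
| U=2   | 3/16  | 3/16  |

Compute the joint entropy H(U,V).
H(U,V) = -Σ P(U,V) log₂ P(U,V), summed over the non-zero cells:
H(U,V) = -[(1/16)·log₂(1/16) + (5/16)·log₂(5/16) + (1/4)·log₂(1/4) + (3/16)·log₂(3/16) + (3/16)·log₂(3/16)]
  = 0.2500 + 0.5244 + 0.5000 + 0.4528 + 0.4528
  = 2.1800 bits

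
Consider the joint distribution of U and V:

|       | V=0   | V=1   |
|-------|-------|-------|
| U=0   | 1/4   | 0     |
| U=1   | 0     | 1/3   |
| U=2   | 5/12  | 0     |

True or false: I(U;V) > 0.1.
Marginal P(U) (row sums):
  P(U=0) = 1/4 + 0 = 1/4
  P(U=1) = 0 + 1/3 = 1/3
  P(U=2) = 5/12 + 0 = 5/12
Marginal P(V) (column sums):
  P(V=0) = 1/4 + 0 + 5/12 = 2/3
  P(V=1) = 0 + 1/3 + 0 = 1/3

H(U) = -[(1/4)·log₂(1/4) + (1/3)·log₂(1/3) + (5/12)·log₂(5/12)]
  = 0.5000 + 0.5283 + 0.5263
  = 1.5546 bits
H(V) = -[(2/3)·log₂(2/3) + (1/3)·log₂(1/3)]
  = 0.3900 + 0.5283
  = 0.9183 bits
H(U,V) = -[(1/4)·log₂(1/4) + (1/3)·log₂(1/3) + (5/12)·log₂(5/12)]
  = 0.5000 + 0.5283 + 0.5263
  = 1.5546 bits

I(U;V) = H(U) + H(V) - H(U,V)
  = 1.5546 + 0.9183 - 1.5546
  = 0.9183 bits

True. I(U;V) = 0.9183 bits, which is > 0.1 bits.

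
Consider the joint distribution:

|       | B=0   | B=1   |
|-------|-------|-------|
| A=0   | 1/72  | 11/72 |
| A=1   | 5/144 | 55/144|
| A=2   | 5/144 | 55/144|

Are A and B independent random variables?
Marginal P(A) (row sums):
  P(A=0) = 1/72 + 11/72 = 1/6
  P(A=1) = 5/144 + 55/144 = 5/12
  P(A=2) = 5/144 + 55/144 = 5/12
Marginal P(B) (column sums):
  P(B=0) = 1/72 + 5/144 + 5/144 = 1/12
  P(B=1) = 11/72 + 55/144 + 55/144 = 11/12

A and B are independent iff P(A=i,B=j) = P(A=i)·P(B=j) for every cell.
  P(A=0)·P(B=0) = 1/6 × 1/12 = 1/72 = P(A=0,B=0) ✓
  P(A=0)·P(B=1) = 1/6 × 11/12 = 11/72 = P(A=0,B=1) ✓
  P(A=1)·P(B=0) = 5/12 × 1/12 = 5/144 = P(A=1,B=0) ✓
  P(A=1)·P(B=1) = 5/12 × 11/12 = 55/144 = P(A=1,B=1) ✓
  P(A=2)·P(B=0) = 5/12 × 1/12 = 5/144 = P(A=2,B=0) ✓
  P(A=2)·P(B=1) = 5/12 × 11/12 = 55/144 = P(A=2,B=1) ✓

Yes, A and B are independent: every cell factors, so I(A;B) = 0 bits.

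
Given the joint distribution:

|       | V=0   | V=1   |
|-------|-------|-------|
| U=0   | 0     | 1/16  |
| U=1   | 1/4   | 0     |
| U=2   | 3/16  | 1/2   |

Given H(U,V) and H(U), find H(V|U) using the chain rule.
From the chain rule: H(U,V) = H(U) + H(V|U)
Therefore: H(V|U) = H(U,V) - H(U)

H(U,V) = -[(1/16)·log₂(1/16) + (1/4)·log₂(1/4) + (3/16)·log₂(3/16) + (1/2)·log₂(1/2)]
  = 0.2500 + 0.5000 + 0.4528 + 0.5000
  = 1.7028 bits
Marginal P(U) (row sums):
  P(U=0) = 0 + 1/16 = 1/16
  P(U=1) = 1/4 + 0 = 1/4
  P(U=2) = 3/16 + 1/2 = 11/16
H(U) = -[(1/16)·log₂(1/16) + (1/4)·log₂(1/4) + (11/16)·log₂(11/16)]
  = 0.2500 + 0.5000 + 0.3716
  = 1.1216 bits

H(V|U) = 1.7028 - 1.1216 = 0.5812 bits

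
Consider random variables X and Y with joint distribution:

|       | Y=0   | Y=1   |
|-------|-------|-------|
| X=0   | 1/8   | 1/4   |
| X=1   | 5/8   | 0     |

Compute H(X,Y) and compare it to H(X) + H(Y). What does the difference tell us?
Marginal P(X) (row sums):
  P(X=0) = 1/8 + 1/4 = 3/8
  P(X=1) = 5/8 + 0 = 5/8
Marginal P(Y) (column sums):
  P(Y=0) = 1/8 + 5/8 = 3/4
  P(Y=1) = 1/4 + 0 = 1/4

H(X,Y) = -[(1/8)·log₂(1/8) + (1/4)·log₂(1/4) + (5/8)·log₂(5/8)]
  = 0.3750 + 0.5000 + 0.4238
  = 1.2988 bits
H(X) = -[(3/8)·log₂(3/8) + (5/8)·log₂(5/8)]
  = 0.5306 + 0.4238
  = 0.9544 bits
H(Y) = -[(3/4)·log₂(3/4) + (1/4)·log₂(1/4)]
  = 0.3113 + 0.5000
  = 0.8113 bits

H(X) + H(Y) = 0.9544 + 0.8113 = 1.7657 bits
Difference: H(X) + H(Y) - H(X,Y) = 1.7657 - 1.2988 = 0.4669 bits = I(X;Y)

The difference is the mutual information; it is positive here, so X and Y are dependent (knowing one reduces uncertainty about the other by 0.4669 bits).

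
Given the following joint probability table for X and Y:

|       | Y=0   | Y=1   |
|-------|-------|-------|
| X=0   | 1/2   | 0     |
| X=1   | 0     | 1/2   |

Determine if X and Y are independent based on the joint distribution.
Marginal P(X) (row sums):
  P(X=0) = 1/2 + 0 = 1/2
  P(X=1) = 0 + 1/2 = 1/2
Marginal P(Y) (column sums):
  P(Y=0) = 1/2 + 0 = 1/2
  P(Y=1) = 0 + 1/2 = 1/2

X and Y are independent iff P(X=i,Y=j) = P(X=i)·P(Y=j) for every cell.
  P(X=0)·P(Y=0) = 1/2 × 1/2 = 1/4, but P(X=0,Y=0) = 1/2 ✗

No, X and Y are not independent. Quantitatively, I(X;Y) > 0:

H(X) = -[(1/2)·log₂(1/2) + (1/2)·log₂(1/2)]
  = 0.5000 + 0.5000
  = 1.0000 bits
H(Y) = -[(1/2)·log₂(1/2) + (1/2)·log₂(1/2)]
  = 0.5000 + 0.5000
  = 1.0000 bits
H(X,Y) = -[(1/2)·log₂(1/2) + (1/2)·log₂(1/2)]
  = 0.5000 + 0.5000
  = 1.0000 bits
I(X;Y) = H(X) + H(Y) - H(X,Y) = 1.0000 + 1.0000 - 1.0000 = 1.0000 bits > 0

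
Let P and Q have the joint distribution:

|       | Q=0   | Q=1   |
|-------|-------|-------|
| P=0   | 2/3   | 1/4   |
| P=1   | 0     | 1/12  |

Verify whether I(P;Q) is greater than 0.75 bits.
Marginal P(P) (row sums):
  P(P=0) = 2/3 + 1/4 = 11/12
  P(P=1) = 0 + 1/12 = 1/12
Marginal P(Q) (column sums):
  P(Q=0) = 2/3 + 0 = 2/3
  P(Q=1) = 1/4 + 1/12 = 1/3

H(P) = -[(11/12)·log₂(11/12) + (1/12)·log₂(1/12)]
  = 0.1151 + 0.2987
  = 0.4138 bits
H(Q) = -[(2/3)·log₂(2/3) + (1/3)·log₂(1/3)]
  = 0.3900 + 0.5283
  = 0.9183 bits
H(P,Q) = -[(2/3)·log₂(2/3) + (1/4)·log₂(1/4) + (1/12)·log₂(1/12)]
  = 0.3900 + 0.5000 + 0.2987
  = 1.1887 bits

I(P;Q) = H(P) + H(Q) - H(P,Q)
  = 0.4138 + 0.9183 - 1.1887
  = 0.1434 bits

No. I(P;Q) = 0.1434 bits, which is ≤ 0.75 bits.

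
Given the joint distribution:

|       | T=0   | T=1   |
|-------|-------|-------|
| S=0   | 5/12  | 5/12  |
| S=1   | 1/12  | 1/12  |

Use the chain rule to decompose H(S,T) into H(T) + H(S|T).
By the chain rule: H(S,T) = H(T) + H(S|T)

Marginal P(T) (column sums):
  P(T=0) = 5/12 + 1/12 = 1/2
  P(T=1) = 5/12 + 1/12 = 1/2
H(T) = -[(1/2)·log₂(1/2) + (1/2)·log₂(1/2)]
  = 0.5000 + 0.5000
  = 1.0000 bits
H(S|T) = -Σ P(S,T)·log₂ P(S|T), where P(S|T) = P(S,T) / P(T)
  (S=0,T=0): P(S|T) = (5/12)/(1/2) = 5/6;  -(5/12)·log₂(5/6) = 0.1096
  (S=0,T=1): P(S|T) = (5/12)/(1/2) = 5/6;  -(5/12)·log₂(5/6) = 0.1096
  (S=1,T=0): P(S|T) = (1/12)/(1/2) = 1/6;  -(1/12)·log₂(1/6) = 0.2154
  (S=1,T=1): P(S|T) = (1/12)/(1/2) = 1/6;  -(1/12)·log₂(1/6) = 0.2154
H(S|T) = 0.1096 + 0.1096 + 0.2154 + 0.2154
  = 0.6500 bits

H(S,T) = H(T) + H(S|T) = 1.0000 + 0.6500 = 1.6500 bits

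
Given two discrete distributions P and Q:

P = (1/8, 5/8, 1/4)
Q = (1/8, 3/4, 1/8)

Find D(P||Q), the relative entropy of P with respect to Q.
D(P||Q) = Σ P(i) log₂(P(i)/Q(i))
  i=0: (1/8) × log₂((1/8)/(1/8)) = (1/8) × log₂(1) = 0.0000
  i=1: (5/8) × log₂((5/8)/(3/4)) = (5/8) × log₂(5/6) = -0.1644
  i=2: (1/4) × log₂((1/4)/(1/8)) = (1/4) × log₂(2) = 0.2500
D(P||Q) = 0.0000 - 0.1644 + 0.2500
  = 0.0856 bits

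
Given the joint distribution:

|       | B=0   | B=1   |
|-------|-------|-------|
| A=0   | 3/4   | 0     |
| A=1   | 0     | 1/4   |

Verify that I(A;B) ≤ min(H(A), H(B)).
Marginal P(A) (row sums):
  P(A=0) = 3/4 + 0 = 3/4
  P(A=1) = 0 + 1/4 = 1/4
Marginal P(B) (column sums):
  P(B=0) = 3/4 + 0 = 3/4
  P(B=1) = 0 + 1/4 = 1/4

H(A) = -[(3/4)·log₂(3/4) + (1/4)·log₂(1/4)]
  = 0.3113 + 0.5000
  = 0.8113 bits
H(B) = -[(3/4)·log₂(3/4) + (1/4)·log₂(1/4)]
  = 0.3113 + 0.5000
  = 0.8113 bits
H(A,B) = -[(3/4)·log₂(3/4) + (1/4)·log₂(1/4)]
  = 0.3113 + 0.5000
  = 0.8113 bits

I(A;B) = H(A) + H(B) - H(A,B)
  = 0.8113 + 0.8113 - 0.8113
  = 0.8113 bits

min(H(A), H(B)) = min(0.8113, 0.8113) = 0.8113 bits
Since 0.8113 ≤ 0.8113, the bound is satisfied ✓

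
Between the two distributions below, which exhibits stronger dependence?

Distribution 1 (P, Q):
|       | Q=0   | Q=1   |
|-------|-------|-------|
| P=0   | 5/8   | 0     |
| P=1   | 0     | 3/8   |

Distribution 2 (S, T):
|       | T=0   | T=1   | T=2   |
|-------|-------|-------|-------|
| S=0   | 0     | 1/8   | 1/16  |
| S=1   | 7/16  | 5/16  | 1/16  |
Distribution 1 (P, Q):
Marginal P(P) (row sums):
  P(P=0) = 5/8 + 0 = 5/8
  P(P=1) = 0 + 3/8 = 3/8
Marginal P(Q) (column sums):
  P(Q=0) = 5/8 + 0 = 5/8
  P(Q=1) = 0 + 3/8 = 3/8

H(P) = -[(5/8)·log₂(5/8) + (3/8)·log₂(3/8)]
  = 0.4238 + 0.5306
  = 0.9544 bits
H(Q) = -[(5/8)·log₂(5/8) + (3/8)·log₂(3/8)]
  = 0.4238 + 0.5306
  = 0.9544 bits
H(P,Q) = -[(5/8)·log₂(5/8) + (3/8)·log₂(3/8)]
  = 0.4238 + 0.5306
  = 0.9544 bits

I(P;Q) = H(P) + H(Q) - H(P,Q)
  = 0.9544 + 0.9544 - 0.9544
  = 0.9544 bits

Distribution 2 (S, T):
Marginal P(S) (row sums):
  P(S=0) = 0 + 1/8 + 1/16 = 3/16
  P(S=1) = 7/16 + 5/16 + 1/16 = 13/16
Marginal P(T) (column sums):
  P(T=0) = 0 + 7/16 = 7/16
  P(T=1) = 1/8 + 5/16 = 7/16
  P(T=2) = 1/16 + 1/16 = 1/8

H(S) = -[(3/16)·log₂(3/16) + (13/16)·log₂(13/16)]
  = 0.4528 + 0.2434
  = 0.6962 bits
H(T) = -[(7/16)·log₂(7/16) + (7/16)·log₂(7/16) + (1/8)·log₂(1/8)]
  = 0.5218 + 0.5218 + 0.3750
  = 1.4186 bits
H(S,T) = -[(1/8)·log₂(1/8) + (1/16)·log₂(1/16) + (7/16)·log₂(7/16) + (5/16)·log₂(5/16) + (1/16)·log₂(1/16)]
  = 0.3750 + 0.2500 + 0.5218 + 0.5244 + 0.2500
  = 1.9212 bits

I(S;T) = H(S) + H(T) - H(S,T)
  = 0.6962 + 1.4186 - 1.9212
  = 0.1936 bits

I(P;Q) = 0.9544 bits > I(S;T) = 0.1936 bits, so (P, Q) has the higher mutual information (stronger dependence).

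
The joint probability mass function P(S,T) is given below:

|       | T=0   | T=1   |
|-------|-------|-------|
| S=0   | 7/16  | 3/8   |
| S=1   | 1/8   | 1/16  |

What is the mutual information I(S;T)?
Marginal P(S) (row sums):
  P(S=0) = 7/16 + 3/8 = 13/16
  P(S=1) = 1/8 + 1/16 = 3/16
Marginal P(T) (column sums):
  P(T=0) = 7/16 + 1/8 = 9/16
  P(T=1) = 3/8 + 1/16 = 7/16

H(S) = -[(13/16)·log₂(13/16) + (3/16)·log₂(3/16)]
  = 0.2434 + 0.4528
  = 0.6962 bits
H(T) = -[(9/16)·log₂(9/16) + (7/16)·log₂(7/16)]
  = 0.4669 + 0.5218
  = 0.9887 bits
H(S,T) = -[(7/16)·log₂(7/16) + (3/8)·log₂(3/8) + (1/8)·log₂(1/8) + (1/16)·log₂(1/16)]
  = 0.5218 + 0.5306 + 0.3750 + 0.2500
  = 1.6774 bits

I(S;T) = H(S) + H(T) - H(S,T)
  = 0.6962 + 0.9887 - 1.6774
  = 0.0075 bits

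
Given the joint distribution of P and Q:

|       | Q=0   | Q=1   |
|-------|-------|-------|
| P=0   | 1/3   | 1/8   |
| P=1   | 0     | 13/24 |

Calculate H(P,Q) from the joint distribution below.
H(P,Q) = -Σ P(P,Q) log₂ P(P,Q), summed over the non-zero cells:
H(P,Q) = -[(1/3)·log₂(1/3) + (1/8)·log₂(1/8) + (13/24)·log₂(13/24)]
  = 0.5283 + 0.3750 + 0.4791
  = 1.3824 bits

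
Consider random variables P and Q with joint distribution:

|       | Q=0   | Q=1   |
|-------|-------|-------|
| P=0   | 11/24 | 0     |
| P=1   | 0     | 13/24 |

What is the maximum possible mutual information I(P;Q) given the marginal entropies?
The upper bound on mutual information is I(P;Q) ≤ min(H(P), H(Q)).

Marginal P(P) (row sums):
  P(P=0) = 11/24 + 0 = 11/24
  P(P=1) = 0 + 13/24 = 13/24
Marginal P(Q) (column sums):
  P(Q=0) = 11/24 + 0 = 11/24
  P(Q=1) = 0 + 13/24 = 13/24

H(P) = -[(11/24)·log₂(11/24) + (13/24)·log₂(13/24)]
  = 0.5159 + 0.4791
  = 0.9950 bits
H(Q) = -[(11/24)·log₂(11/24) + (13/24)·log₂(13/24)]
  = 0.5159 + 0.4791
  = 0.9950 bits

Maximum possible I(P;Q) = min(0.9950, 0.9950) = 0.9950 bits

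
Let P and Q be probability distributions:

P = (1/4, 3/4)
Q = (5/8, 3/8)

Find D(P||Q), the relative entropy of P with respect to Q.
D(P||Q) = Σ P(i) log₂(P(i)/Q(i))
  i=0: (1/4) × log₂((1/4)/(5/8)) = (1/4) × log₂(2/5) = -0.3305
  i=1: (3/4) × log₂((3/4)/(3/8)) = (3/4) × log₂(2) = 0.7500
D(P||Q) = -0.3305 + 0.7500
  = 0.4195 bits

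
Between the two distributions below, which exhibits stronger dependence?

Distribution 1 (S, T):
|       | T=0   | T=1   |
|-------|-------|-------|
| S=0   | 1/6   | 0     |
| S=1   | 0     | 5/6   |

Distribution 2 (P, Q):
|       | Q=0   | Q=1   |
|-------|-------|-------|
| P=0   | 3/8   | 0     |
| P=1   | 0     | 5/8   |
Distribution 1 (S, T):
Marginal P(S) (row sums):
  P(S=0) = 1/6 + 0 = 1/6
  P(S=1) = 0 + 5/6 = 5/6
Marginal P(T) (column sums):
  P(T=0) = 1/6 + 0 = 1/6
  P(T=1) = 0 + 5/6 = 5/6

H(S) = -[(1/6)·log₂(1/6) + (5/6)·log₂(5/6)]
  = 0.4308 + 0.2192
  = 0.6500 bits
H(T) = -[(1/6)·log₂(1/6) + (5/6)·log₂(5/6)]
  = 0.4308 + 0.2192
  = 0.6500 bits
H(S,T) = -[(1/6)·log₂(1/6) + (5/6)·log₂(5/6)]
  = 0.4308 + 0.2192
  = 0.6500 bits

I(S;T) = H(S) + H(T) - H(S,T)
  = 0.6500 + 0.6500 - 0.6500
  = 0.6500 bits

Distribution 2 (P, Q):
Marginal P(P) (row sums):
  P(P=0) = 3/8 + 0 = 3/8
  P(P=1) = 0 + 5/8 = 5/8
Marginal P(Q) (column sums):
  P(Q=0) = 3/8 + 0 = 3/8
  P(Q=1) = 0 + 5/8 = 5/8

H(P) = -[(3/8)·log₂(3/8) + (5/8)·log₂(5/8)]
  = 0.5306 + 0.4238
  = 0.9544 bits
H(Q) = -[(3/8)·log₂(3/8) + (5/8)·log₂(5/8)]
  = 0.5306 + 0.4238
  = 0.9544 bits
H(P,Q) = -[(3/8)·log₂(3/8) + (5/8)·log₂(5/8)]
  = 0.5306 + 0.4238
  = 0.9544 bits

I(P;Q) = H(P) + H(Q) - H(P,Q)
  = 0.9544 + 0.9544 - 0.9544
  = 0.9544 bits

I(P;Q) = 0.9544 bits > I(S;T) = 0.6500 bits, so (P, Q) has the higher mutual information (stronger dependence).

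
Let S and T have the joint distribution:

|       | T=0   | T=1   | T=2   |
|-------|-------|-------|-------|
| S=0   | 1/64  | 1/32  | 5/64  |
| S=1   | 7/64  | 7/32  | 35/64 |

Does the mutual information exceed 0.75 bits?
Marginal P(S) (row sums):
  P(S=0) = 1/64 + 1/32 + 5/64 = 1/8
  P(S=1) = 7/64 + 7/32 + 35/64 = 7/8
Marginal P(T) (column sums):
  P(T=0) = 1/64 + 7/64 = 1/8
  P(T=1) = 1/32 + 7/32 = 1/4
  P(T=2) = 5/64 + 35/64 = 5/8

H(S) = -[(1/8)·log₂(1/8) + (7/8)·log₂(7/8)]
  = 0.3750 + 0.1686
  = 0.5436 bits
H(T) = -[(1/8)·log₂(1/8) + (1/4)·log₂(1/4) + (5/8)·log₂(5/8)]
  = 0.3750 + 0.5000 + 0.4238
  = 1.2988 bits
H(S,T) = -[(1/64)·log₂(1/64) + (1/32)·log₂(1/32) + (5/64)·log₂(5/64) + (7/64)·log₂(7/64) + (7/32)·log₂(7/32) + (35/64)·log₂(35/64)]
  = 0.0938 + 0.1563 + 0.2873 + 0.3492 + 0.4796 + 0.4762
  = 1.8424 bits

I(S;T) = H(S) + H(T) - H(S,T)
  = 0.5436 + 1.2988 - 1.8424
  = 0.0000 bits

No. I(S;T) = 0.0000 bits, which is ≤ 0.75 bits.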